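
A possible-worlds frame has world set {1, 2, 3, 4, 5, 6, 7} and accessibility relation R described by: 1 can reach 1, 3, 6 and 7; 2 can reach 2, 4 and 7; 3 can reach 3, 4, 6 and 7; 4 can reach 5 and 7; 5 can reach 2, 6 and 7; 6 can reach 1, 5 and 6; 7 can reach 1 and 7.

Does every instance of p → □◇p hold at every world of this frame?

By correspondence theory, B is valid on a frame iff R is symmetric.
Symmetric: no — 1 R 3 but not 3 R 1.

No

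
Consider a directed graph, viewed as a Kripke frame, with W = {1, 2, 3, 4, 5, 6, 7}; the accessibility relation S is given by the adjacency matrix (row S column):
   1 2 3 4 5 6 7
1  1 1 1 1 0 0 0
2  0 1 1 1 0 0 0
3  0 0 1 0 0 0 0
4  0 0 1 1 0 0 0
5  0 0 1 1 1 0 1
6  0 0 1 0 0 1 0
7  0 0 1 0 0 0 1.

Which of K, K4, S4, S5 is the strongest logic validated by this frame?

Transitive (axiom 4): yes — every two-step S-path is closed by a direct edge.
Reflexive (axiom T): yes — every world is S-related to itself.
Euclidean (axiom 5): no — 1 S 3 and 1 S 2, but not 3 S 2.
So F validates K, K4, S4; S5 would additionally require S to be Euclidean. The strongest is S4.

S4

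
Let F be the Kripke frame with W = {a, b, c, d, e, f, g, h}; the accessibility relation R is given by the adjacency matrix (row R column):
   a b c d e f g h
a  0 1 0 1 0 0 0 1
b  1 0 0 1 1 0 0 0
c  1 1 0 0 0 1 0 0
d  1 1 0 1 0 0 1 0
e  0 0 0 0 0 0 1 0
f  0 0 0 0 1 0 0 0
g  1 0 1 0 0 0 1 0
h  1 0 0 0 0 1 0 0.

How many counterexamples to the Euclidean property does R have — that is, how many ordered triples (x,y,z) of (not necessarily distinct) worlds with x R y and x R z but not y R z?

35

Enumerating: (a,b,b), (a,b,h), (a,d,h), (a,h,b), (a,h,d), (a,h,h), (b,a,a), (b,a,e), (b,d,e), (b,e,a), (b,e,d), (b,e,e), … and 23 more.
Total: 35.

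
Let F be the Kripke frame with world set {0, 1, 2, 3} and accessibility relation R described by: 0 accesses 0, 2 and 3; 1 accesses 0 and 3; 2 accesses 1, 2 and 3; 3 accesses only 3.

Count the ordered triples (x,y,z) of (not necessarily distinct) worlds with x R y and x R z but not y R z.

8

Enumerating: (0,2,0), (0,3,0), (0,3,2), (1,3,0), (2,1,1), (2,1,2), (2,3,1), (2,3,2).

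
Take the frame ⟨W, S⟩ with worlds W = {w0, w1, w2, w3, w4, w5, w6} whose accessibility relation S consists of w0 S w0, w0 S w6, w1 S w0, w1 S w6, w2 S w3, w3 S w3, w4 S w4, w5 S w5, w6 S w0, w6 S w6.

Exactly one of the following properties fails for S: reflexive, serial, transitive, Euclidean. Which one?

Reflexive: no — w1 is not related to itself.
Serial: yes — every world has a successor (e.g. w0 S w0).
Transitive: yes — every two-step S-path is closed by a direct edge.
Euclidean: yes — any two successors of a common world are S-related.
Only reflexive fails.

reflexive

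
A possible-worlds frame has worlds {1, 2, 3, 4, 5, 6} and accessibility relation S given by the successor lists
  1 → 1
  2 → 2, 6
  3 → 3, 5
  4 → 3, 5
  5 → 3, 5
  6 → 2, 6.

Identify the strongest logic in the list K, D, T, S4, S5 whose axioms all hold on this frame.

D

Serial (axiom D): yes — every world has a successor (e.g. 1 S 1).
Reflexive (axiom T): no — 4 is not related to itself.
Transitive (axiom 4): yes — every two-step S-path is closed by a direct edge.
Euclidean (axiom 5): yes — any two successors of a common world are S-related.
So F validates K, D; T would additionally require S to be reflexive. The strongest is D.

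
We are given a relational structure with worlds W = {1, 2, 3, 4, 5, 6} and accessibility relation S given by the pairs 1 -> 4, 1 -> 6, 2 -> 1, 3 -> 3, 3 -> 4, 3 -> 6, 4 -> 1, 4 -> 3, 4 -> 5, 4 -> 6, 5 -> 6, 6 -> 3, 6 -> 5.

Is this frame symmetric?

No

Symmetric: no — 1 S 6 but not 6 S 1.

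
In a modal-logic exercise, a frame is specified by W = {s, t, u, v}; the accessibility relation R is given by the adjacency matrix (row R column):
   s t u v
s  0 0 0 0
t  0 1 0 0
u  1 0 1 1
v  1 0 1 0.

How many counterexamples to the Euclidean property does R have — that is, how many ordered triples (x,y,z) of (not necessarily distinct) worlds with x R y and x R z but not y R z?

Enumerating: (u,s,s), (u,s,u), (u,s,v), (u,v,v), (v,s,s), (v,s,u).

6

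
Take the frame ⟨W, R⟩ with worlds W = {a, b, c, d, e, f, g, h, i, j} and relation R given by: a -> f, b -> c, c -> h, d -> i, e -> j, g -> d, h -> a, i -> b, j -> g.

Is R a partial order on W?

Reflexive: no — a is not related to itself.
Transitive: no — b R c and c R h, but not b R h.
Antisymmetric: yes — no distinct pair is related both ways.
So R is not a partial order.

No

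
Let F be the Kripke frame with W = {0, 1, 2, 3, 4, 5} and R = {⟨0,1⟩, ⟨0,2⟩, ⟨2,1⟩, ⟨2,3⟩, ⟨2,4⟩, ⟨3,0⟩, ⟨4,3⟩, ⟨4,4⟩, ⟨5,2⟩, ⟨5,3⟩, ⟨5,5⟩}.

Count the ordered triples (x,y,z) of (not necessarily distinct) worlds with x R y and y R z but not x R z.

Enumerating: (0,2,3), (0,2,4), (2,3,0), (3,0,1), (3,0,2), (4,3,0), (5,2,1), (5,2,4), (5,3,0).

9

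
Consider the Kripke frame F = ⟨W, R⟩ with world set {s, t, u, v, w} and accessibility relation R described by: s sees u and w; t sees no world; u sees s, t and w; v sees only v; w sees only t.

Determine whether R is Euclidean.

Euclidean: no — s R w and s R u, but not w R u.

No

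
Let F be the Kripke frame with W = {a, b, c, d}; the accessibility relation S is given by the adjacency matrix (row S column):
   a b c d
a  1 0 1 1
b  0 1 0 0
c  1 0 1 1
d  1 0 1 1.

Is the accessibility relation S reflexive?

Yes

Reflexive: yes — every world is S-related to itself.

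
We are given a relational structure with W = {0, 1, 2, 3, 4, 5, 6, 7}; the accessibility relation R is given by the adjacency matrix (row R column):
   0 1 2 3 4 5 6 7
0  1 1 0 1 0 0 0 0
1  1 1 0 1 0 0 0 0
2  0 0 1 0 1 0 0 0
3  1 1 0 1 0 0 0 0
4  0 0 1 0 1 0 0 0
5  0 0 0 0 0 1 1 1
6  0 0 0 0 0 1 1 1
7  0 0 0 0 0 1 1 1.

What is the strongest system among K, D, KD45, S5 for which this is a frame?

Serial (axiom D): yes — every world has a successor (e.g. 0 R 0).
Euclidean (axiom 5): yes — any two successors of a common world are R-related.
Transitive (axiom 4): yes — every two-step R-path is closed by a direct edge.
Reflexive (axiom T): yes — every world is R-related to itself.
So F validates K, D, KD45, S5. The strongest is S5.

S5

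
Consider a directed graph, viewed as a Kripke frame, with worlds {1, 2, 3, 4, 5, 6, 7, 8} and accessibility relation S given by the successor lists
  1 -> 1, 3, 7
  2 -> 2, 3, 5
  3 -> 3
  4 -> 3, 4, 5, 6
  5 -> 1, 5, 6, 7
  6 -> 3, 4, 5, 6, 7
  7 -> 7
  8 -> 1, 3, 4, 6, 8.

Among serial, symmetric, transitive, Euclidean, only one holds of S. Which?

serial

Serial: yes — every world has a successor (e.g. 1 S 1).
Symmetric: no — 1 S 3 but not 3 S 1.
Transitive: no — 2 S 5 and 5 S 1, but not 2 S 1.
Euclidean: no — 1 S 3 and 1 S 7, but not 3 S 7.
Only serial holds.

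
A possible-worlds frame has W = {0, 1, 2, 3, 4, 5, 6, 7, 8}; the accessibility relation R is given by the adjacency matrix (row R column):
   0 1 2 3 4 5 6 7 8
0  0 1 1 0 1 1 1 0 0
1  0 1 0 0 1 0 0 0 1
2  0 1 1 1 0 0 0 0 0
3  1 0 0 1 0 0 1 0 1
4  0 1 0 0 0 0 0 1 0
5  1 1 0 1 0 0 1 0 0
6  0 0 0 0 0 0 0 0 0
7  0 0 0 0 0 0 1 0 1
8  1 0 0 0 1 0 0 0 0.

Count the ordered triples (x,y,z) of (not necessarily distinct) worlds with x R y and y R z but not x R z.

35

Enumerating: (0,1,8), (0,2,3), (0,4,7), (0,5,0), (0,5,3), (1,4,7), (1,8,0), (2,1,4), (2,1,8), (2,3,0), (2,3,6), (2,3,8), … and 23 more.
Total: 35.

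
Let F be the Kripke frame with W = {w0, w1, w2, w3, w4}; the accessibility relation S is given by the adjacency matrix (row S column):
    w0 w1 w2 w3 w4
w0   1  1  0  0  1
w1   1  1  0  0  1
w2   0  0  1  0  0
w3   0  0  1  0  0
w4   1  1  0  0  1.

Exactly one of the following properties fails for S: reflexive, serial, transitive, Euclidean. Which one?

reflexive

Reflexive: no — w3 is not related to itself.
Serial: yes — every world has a successor (e.g. w0 S w0).
Transitive: yes — every two-step S-path is closed by a direct edge.
Euclidean: yes — any two successors of a common world are S-related.
Only reflexive fails.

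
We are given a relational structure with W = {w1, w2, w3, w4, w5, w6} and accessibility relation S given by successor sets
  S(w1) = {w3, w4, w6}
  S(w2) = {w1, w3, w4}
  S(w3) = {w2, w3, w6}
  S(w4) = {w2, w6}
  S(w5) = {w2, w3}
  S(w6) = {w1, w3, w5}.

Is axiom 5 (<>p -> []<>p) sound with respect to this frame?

No

Axiom 5 corresponds to the accessibility relation being Euclidean.
Euclidean: no — w1 S w3 and w1 S w4, but not w3 S w4.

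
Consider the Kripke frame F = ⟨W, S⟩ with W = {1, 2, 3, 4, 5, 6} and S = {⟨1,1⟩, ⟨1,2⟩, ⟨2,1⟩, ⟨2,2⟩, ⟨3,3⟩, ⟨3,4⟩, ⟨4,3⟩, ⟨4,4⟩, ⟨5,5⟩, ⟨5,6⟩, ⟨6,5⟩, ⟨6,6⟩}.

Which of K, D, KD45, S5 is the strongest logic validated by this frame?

Serial (axiom D): yes — every world has a successor (e.g. 1 S 1).
Euclidean (axiom 5): yes — any two successors of a common world are S-related.
Transitive (axiom 4): yes — every two-step S-path is closed by a direct edge.
Reflexive (axiom T): yes — every world is S-related to itself.
So F validates K, D, KD45, S5. The strongest is S5.

S5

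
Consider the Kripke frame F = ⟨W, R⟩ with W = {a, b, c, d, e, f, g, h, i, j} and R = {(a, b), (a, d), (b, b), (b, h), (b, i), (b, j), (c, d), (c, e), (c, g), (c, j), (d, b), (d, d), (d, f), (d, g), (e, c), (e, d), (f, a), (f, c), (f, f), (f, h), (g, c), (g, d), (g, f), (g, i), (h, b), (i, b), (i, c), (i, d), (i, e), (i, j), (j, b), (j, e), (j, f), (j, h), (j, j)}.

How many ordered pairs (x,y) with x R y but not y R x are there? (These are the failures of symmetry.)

Enumerating: (a,b), (a,d), (c,d), (c,j), (d,b), (d,f), (e,d), (f,a), (f,c), (f,h), (g,f), (g,i), … and 7 more.
Total: 19.

19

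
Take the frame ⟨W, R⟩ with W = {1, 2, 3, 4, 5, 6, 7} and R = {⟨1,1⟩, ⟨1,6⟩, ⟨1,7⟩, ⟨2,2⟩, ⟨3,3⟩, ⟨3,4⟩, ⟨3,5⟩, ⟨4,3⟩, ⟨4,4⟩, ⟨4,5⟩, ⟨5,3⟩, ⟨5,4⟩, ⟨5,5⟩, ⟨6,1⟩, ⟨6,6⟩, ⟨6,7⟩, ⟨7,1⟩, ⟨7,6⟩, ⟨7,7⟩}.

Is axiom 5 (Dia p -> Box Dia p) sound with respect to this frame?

Yes

By correspondence theory, 5 is valid on a frame iff R is Euclidean.
Euclidean: yes — any two successors of a common world are R-related.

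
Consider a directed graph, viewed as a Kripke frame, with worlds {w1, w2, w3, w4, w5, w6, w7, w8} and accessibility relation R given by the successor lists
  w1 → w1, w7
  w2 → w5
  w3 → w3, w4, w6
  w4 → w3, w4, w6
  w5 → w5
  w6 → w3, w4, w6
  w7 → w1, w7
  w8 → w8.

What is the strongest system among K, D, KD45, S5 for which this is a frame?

KD45

Serial (axiom D): yes — every world has a successor (e.g. w1 R w1).
Euclidean (axiom 5): yes — any two successors of a common world are R-related.
Transitive (axiom 4): yes — every two-step R-path is closed by a direct edge.
Reflexive (axiom T): no — w2 is not related to itself.
So F validates K, D, KD45; S5 would additionally require R to be reflexive. The strongest is KD45.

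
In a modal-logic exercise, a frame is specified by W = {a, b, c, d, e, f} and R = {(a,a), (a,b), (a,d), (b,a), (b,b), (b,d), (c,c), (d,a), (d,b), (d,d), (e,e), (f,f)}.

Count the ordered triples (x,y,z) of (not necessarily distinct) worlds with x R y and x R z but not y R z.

R is Euclidean; there are no such tuples.

0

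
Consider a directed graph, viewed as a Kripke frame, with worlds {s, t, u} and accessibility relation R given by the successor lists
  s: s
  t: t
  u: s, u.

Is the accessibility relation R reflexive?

Yes

Reflexive: yes — every world is R-related to itself.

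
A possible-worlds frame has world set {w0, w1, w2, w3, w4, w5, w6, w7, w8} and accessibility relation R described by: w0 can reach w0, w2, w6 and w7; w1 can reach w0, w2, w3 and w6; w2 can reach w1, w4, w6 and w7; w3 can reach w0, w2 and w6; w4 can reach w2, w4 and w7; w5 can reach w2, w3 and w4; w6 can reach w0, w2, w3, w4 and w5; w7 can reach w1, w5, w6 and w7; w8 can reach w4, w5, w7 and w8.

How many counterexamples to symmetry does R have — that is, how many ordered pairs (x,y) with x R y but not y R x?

Enumerating: (w0,w2), (w0,w7), (w1,w0), (w1,w3), (w1,w6), (w2,w7), (w3,w0), (w3,w2), (w4,w7), (w5,w2), (w5,w3), (w5,w4), … and 8 more.
Total: 20.

20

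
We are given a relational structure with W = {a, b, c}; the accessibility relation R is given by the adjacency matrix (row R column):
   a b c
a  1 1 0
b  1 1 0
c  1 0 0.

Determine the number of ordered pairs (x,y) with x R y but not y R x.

Enumerating: (c,a).

1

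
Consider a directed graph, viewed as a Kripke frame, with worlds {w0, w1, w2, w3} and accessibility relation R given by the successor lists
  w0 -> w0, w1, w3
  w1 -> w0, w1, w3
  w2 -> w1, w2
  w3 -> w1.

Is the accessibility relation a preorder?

Reflexive: no — w3 is not related to itself.
Transitive: no — w2 R w1 and w1 R w0, but not w2 R w0.
So R is not a preorder.

No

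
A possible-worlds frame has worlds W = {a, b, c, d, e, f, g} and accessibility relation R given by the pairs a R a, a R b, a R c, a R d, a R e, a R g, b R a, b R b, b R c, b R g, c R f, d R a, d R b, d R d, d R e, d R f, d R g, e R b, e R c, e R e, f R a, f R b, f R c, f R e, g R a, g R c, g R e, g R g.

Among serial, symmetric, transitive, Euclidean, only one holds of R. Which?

serial

Serial: yes — every world has a successor (e.g. a R a).
Symmetric: no — a R c but not c R a.
Transitive: no — a R c and c R f, but not a R f.
Euclidean: no — a R b and a R d, but not b R d.
Only serial holds.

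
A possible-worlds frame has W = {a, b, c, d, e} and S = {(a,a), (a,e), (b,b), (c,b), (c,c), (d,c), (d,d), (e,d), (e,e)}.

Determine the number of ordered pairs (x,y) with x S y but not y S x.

4

Enumerating: (a,e), (c,b), (d,c), (e,d).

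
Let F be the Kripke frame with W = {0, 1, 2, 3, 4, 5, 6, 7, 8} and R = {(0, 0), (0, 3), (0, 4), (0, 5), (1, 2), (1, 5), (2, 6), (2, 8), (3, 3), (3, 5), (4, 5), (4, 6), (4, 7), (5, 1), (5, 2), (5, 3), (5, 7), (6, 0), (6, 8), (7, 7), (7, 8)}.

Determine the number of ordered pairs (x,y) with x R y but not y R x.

14

Enumerating: (0,3), (0,4), (0,5), (1,2), (2,6), (2,8), (4,5), (4,6), (4,7), (5,2), (5,7), (6,0), (6,8), (7,8).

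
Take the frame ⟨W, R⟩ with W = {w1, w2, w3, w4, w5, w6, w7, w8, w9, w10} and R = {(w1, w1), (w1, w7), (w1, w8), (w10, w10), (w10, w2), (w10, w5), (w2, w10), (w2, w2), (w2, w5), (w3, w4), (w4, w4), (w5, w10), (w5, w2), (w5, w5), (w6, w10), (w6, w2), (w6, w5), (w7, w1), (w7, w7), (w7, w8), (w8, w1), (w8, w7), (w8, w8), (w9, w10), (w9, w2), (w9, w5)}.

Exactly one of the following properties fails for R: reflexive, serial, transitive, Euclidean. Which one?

reflexive

Reflexive: no — w3 is not related to itself.
Serial: yes — every world has a successor (e.g. w1 R w1).
Transitive: yes — every two-step R-path is closed by a direct edge.
Euclidean: yes — any two successors of a common world are R-related.
Only reflexive fails.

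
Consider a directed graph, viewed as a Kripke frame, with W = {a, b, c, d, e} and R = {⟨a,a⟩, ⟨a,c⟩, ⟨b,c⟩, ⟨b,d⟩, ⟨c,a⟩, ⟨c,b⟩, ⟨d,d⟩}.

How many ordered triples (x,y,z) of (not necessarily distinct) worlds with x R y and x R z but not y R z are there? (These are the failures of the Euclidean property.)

Enumerating: (a,c,c), (b,c,c), (b,c,d), (b,d,c), (c,a,b), (c,b,a), (c,b,b).

7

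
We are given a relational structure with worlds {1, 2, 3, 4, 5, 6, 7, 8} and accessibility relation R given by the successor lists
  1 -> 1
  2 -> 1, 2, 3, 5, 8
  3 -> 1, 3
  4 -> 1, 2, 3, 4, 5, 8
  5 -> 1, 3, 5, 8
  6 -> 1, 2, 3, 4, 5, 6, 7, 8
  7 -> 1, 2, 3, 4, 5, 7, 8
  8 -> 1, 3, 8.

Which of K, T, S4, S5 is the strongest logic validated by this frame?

S4

Reflexive (axiom T): yes — every world is R-related to itself.
Transitive (axiom 4): yes — every two-step R-path is closed by a direct edge.
Euclidean (axiom 5): no — 2 R 1 and 2 R 3, but not 1 R 3.
So F validates K, T, S4; S5 would additionally require R to be Euclidean. The strongest is S4.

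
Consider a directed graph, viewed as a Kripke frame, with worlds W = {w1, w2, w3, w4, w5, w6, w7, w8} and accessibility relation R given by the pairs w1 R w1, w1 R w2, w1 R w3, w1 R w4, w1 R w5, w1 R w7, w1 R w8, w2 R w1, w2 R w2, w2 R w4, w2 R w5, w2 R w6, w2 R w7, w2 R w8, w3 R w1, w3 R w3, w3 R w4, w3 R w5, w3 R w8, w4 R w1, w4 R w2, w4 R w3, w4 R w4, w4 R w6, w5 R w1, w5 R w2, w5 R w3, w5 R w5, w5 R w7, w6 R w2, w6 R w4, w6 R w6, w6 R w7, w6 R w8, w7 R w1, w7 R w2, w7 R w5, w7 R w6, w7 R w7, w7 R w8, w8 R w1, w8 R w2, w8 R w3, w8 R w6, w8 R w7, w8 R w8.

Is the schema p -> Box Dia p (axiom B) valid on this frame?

Yes

The schema B characterises exactly the symmetric frames.
Symmetric: yes — every pair in R has its reverse in R.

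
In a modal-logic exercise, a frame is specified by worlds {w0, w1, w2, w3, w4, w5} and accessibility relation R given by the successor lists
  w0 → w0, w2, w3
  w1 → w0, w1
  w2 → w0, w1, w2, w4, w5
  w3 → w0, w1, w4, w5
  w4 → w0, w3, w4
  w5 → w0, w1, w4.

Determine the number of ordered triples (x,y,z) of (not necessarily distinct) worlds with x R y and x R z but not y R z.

Enumerating: (w0,w2,w3), (w0,w3,w2), (w0,w3,w3), (w1,w0,w1), (w2,w0,w1), (w2,w0,w4), (w2,w0,w5), (w2,w1,w2), (w2,w1,w4), (w2,w1,w5), (w2,w4,w1), (w2,w4,w2), … and 17 more.
Total: 29.

29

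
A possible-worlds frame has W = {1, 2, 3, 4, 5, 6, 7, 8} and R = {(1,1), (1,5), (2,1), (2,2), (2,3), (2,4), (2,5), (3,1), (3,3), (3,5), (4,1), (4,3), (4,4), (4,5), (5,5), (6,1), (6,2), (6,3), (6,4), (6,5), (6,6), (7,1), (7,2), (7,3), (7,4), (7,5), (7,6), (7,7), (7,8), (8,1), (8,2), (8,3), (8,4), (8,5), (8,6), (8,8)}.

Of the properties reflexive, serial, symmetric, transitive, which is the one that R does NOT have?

symmetric

Reflexive: yes — every world is R-related to itself.
Serial: yes — every world has a successor (e.g. 1 R 1).
Symmetric: no — 1 R 5 but not 5 R 1.
Transitive: yes — every two-step R-path is closed by a direct edge.
Only symmetric fails.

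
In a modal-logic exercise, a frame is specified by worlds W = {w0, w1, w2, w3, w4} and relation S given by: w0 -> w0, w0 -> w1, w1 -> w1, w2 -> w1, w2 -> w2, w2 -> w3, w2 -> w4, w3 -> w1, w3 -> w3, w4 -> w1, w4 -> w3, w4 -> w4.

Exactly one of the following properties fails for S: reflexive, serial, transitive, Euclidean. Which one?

Reflexive: yes — every world is S-related to itself.
Serial: yes — every world has a successor (e.g. w0 S w0).
Transitive: yes — every two-step S-path is closed by a direct edge.
Euclidean: no — w2 S w1 and w2 S w3, but not w1 S w3.
Only Euclidean fails.

Euclidean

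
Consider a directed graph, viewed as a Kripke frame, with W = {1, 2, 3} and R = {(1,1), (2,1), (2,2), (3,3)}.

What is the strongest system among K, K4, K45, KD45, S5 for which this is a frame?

Transitive (axiom 4): yes — every two-step R-path is closed by a direct edge.
Euclidean (axiom 5): no — 2 R 1 and 2 R 2, but not 1 R 2.
Serial (axiom D): yes — every world has a successor (e.g. 1 R 1).
Reflexive (axiom T): yes — every world is R-related to itself.
So F validates K, K4; K45 would additionally require R to be Euclidean. The strongest is K4.

K4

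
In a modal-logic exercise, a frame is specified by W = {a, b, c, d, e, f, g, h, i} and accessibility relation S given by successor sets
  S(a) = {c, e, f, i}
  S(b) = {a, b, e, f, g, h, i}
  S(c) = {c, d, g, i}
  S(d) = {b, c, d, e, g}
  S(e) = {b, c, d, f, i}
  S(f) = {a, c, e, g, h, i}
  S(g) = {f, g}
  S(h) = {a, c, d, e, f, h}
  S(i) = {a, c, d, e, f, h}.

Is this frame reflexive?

No

Reflexive: no — a is not related to itself.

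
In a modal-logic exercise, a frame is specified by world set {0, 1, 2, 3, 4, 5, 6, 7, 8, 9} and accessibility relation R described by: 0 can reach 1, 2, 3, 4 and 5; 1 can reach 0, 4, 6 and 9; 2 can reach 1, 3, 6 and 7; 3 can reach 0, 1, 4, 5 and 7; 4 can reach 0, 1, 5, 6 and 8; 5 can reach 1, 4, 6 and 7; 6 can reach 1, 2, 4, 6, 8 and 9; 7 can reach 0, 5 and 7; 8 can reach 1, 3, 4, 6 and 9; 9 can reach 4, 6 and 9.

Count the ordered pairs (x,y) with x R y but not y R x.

Enumerating: (0,2), (0,5), (1,9), (2,1), (2,3), (2,7), (3,1), (3,4), (3,5), (3,7), (5,1), (5,6), (7,0), (8,1), (8,3), (8,9), (9,4).

17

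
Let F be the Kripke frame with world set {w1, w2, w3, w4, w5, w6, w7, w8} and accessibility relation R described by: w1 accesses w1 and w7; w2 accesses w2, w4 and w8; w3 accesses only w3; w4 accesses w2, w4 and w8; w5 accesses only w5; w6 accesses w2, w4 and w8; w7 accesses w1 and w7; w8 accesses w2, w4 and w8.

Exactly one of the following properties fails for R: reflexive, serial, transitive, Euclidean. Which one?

Reflexive: no — w6 is not related to itself.
Serial: yes — every world has a successor (e.g. w1 R w1).
Transitive: yes — every two-step R-path is closed by a direct edge.
Euclidean: yes — any two successors of a common world are R-related.
Only reflexive fails.

reflexive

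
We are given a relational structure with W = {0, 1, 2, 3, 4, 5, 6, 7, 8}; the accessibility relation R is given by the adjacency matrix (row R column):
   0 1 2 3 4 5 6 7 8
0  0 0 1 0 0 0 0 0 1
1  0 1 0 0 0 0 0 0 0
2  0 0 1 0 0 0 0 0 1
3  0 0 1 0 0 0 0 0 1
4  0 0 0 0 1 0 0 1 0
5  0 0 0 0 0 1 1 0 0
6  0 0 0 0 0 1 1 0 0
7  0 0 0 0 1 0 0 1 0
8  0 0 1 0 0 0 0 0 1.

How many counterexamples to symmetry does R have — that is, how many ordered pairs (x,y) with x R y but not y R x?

4

Enumerating: (0,2), (0,8), (3,2), (3,8).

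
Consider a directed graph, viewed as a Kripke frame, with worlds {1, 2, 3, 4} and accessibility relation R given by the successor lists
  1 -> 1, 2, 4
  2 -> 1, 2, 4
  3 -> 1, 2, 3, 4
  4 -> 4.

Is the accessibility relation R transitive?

Yes

Transitive: yes — every two-step R-path is closed by a direct edge.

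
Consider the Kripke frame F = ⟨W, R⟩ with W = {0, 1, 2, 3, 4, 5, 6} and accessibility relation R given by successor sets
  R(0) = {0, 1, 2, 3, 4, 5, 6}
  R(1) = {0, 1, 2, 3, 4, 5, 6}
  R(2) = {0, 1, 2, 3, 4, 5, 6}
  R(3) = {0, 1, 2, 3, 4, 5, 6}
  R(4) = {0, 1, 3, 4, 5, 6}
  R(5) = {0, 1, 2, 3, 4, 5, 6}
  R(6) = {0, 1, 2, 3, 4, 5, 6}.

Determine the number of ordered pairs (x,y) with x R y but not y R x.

1

Enumerating: (2,4).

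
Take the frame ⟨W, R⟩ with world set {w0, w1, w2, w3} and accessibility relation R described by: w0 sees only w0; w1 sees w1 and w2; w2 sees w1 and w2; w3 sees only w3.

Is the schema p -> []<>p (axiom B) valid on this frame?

Yes

By correspondence theory, B is valid on a frame iff R is symmetric.
Symmetric: yes — every pair in R has its reverse in R.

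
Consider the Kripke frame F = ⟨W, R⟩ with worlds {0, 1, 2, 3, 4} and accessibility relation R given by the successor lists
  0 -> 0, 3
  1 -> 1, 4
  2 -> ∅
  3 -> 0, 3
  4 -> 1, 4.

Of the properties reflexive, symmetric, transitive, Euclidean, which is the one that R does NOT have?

reflexive

Reflexive: no — 2 is not related to itself.
Symmetric: yes — every pair in R has its reverse in R.
Transitive: yes — every two-step R-path is closed by a direct edge.
Euclidean: yes — any two successors of a common world are R-related.
Only reflexive fails.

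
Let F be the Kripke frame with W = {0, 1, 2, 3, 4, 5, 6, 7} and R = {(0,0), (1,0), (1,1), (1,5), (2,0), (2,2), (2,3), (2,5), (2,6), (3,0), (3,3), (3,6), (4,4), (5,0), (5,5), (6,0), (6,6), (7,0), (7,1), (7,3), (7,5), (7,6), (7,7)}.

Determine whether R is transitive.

Transitive: yes — every two-step R-path is closed by a direct edge.

Yes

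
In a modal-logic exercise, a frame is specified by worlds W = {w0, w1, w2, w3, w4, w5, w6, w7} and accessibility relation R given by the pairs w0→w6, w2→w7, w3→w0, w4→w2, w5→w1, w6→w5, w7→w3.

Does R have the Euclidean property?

No

Euclidean: no — w0 R w6 and w0 R w6, but not w6 R w6.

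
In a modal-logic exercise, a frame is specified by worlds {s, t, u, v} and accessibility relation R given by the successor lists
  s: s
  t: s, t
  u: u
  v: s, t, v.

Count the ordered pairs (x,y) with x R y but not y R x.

3

Enumerating: (t,s), (v,s), (v,t).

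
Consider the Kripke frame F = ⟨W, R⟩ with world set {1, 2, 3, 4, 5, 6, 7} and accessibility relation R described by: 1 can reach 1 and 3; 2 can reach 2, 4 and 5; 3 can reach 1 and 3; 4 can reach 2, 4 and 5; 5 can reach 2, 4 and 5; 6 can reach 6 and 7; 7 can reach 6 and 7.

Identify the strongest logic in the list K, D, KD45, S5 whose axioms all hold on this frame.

S5

Serial (axiom D): yes — every world has a successor (e.g. 1 R 1).
Euclidean (axiom 5): yes — any two successors of a common world are R-related.
Transitive (axiom 4): yes — every two-step R-path is closed by a direct edge.
Reflexive (axiom T): yes — every world is R-related to itself.
So F validates K, D, KD45, S5. The strongest is S5.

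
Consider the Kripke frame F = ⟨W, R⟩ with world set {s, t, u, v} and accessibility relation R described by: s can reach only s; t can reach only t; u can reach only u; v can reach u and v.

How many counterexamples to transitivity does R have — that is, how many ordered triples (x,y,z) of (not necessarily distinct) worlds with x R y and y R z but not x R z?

0

R is transitive; there are no such tuples.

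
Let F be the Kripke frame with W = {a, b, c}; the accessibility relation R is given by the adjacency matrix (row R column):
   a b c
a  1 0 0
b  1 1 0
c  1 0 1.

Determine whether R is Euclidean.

Euclidean: no — b R a and b R b, but not a R b.

No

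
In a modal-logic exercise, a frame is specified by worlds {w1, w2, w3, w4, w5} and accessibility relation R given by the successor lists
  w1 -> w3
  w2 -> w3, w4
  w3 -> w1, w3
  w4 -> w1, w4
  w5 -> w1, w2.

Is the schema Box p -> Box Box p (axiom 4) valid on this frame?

The schema 4 characterises exactly the transitive frames.
Transitive: no — w2 R w3 and w3 R w1, but not w2 R w1.

No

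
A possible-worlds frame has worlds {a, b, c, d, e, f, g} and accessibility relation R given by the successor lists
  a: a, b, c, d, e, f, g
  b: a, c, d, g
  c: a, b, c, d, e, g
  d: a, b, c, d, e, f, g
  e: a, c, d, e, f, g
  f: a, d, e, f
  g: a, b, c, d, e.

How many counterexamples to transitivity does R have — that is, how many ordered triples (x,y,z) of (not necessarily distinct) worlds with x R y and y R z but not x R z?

Enumerating: (b,a,b), (b,a,e), (b,a,f), (b,c,b), (b,c,e), (b,d,b), (b,d,e), (b,d,f), (b,g,b), (b,g,e), (c,a,f), (c,d,f), … and 21 more.
Total: 33.

33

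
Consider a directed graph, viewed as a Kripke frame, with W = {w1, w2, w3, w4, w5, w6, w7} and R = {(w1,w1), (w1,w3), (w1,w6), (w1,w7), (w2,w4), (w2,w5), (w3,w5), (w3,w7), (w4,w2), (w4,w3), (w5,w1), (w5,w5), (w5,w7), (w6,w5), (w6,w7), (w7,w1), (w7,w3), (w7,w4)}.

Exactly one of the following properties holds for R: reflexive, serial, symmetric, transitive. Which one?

Reflexive: no — w2 is not related to itself.
Serial: yes — every world has a successor (e.g. w1 R w1).
Symmetric: no — w1 R w3 but not w3 R w1.
Transitive: no — w1 R w3 and w3 R w5, but not w1 R w5.
Only serial holds.

serial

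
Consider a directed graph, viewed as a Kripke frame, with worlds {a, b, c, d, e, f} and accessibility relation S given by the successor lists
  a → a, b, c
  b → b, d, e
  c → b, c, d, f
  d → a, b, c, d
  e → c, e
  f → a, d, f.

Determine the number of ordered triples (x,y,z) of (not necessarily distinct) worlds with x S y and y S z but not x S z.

Enumerating: (a,b,d), (a,b,e), (a,c,d), (a,c,f), (b,d,a), (b,d,c), (b,e,c), (c,b,e), (c,d,a), (c,f,a), (d,b,e), (d,c,f), … and 7 more.
Total: 19.

19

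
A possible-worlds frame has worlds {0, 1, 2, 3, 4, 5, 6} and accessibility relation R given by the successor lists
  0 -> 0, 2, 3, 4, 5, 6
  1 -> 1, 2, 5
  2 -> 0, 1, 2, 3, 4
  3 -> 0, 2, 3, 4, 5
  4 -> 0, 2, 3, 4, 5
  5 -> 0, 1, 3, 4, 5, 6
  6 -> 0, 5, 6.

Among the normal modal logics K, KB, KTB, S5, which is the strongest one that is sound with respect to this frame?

KTB

Symmetric (axiom B): yes — every pair in R has its reverse in R.
Reflexive (axiom T): yes — every world is R-related to itself.
Euclidean (axiom 5): no — 0 R 2 and 0 R 5, but not 2 R 5.
So F validates K, KB, KTB; S5 would additionally require R to be Euclidean. The strongest is KTB.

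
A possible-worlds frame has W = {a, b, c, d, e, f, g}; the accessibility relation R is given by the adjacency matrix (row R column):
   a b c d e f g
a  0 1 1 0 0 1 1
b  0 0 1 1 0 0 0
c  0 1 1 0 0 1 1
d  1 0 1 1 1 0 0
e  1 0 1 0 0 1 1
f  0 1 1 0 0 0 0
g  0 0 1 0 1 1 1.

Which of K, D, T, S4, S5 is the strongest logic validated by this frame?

Serial (axiom D): yes — every world has a successor (e.g. a R b).
Reflexive (axiom T): no — a is not related to itself.
Transitive (axiom 4): no — a R b and b R d, but not a R d.
Euclidean (axiom 5): no — a R b and a R f, but not b R f.
So F validates K, D; T would additionally require R to be reflexive. The strongest is D.

D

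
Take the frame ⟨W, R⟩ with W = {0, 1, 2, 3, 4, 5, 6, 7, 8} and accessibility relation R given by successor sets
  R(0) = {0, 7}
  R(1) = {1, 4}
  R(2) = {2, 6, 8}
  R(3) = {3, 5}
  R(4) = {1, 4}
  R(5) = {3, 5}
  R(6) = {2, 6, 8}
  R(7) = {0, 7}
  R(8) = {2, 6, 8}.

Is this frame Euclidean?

Yes

Euclidean: yes — any two successors of a common world are R-related.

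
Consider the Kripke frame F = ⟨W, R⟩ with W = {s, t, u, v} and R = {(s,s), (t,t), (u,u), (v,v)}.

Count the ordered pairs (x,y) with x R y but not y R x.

0

R is symmetric; there are no such tuples.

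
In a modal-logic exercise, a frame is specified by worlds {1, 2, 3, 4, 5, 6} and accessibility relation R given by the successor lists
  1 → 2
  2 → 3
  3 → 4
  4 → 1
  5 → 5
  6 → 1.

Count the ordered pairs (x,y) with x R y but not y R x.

5

Enumerating: (1,2), (2,3), (3,4), (4,1), (6,1).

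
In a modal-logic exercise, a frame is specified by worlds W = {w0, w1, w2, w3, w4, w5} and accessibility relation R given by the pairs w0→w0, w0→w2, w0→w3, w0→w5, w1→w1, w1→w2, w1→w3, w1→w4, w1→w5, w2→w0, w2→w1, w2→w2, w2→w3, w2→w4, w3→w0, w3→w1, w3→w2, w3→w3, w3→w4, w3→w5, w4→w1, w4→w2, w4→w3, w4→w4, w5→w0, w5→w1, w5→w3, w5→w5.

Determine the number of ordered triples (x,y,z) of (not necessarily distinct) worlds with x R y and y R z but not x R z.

20

Enumerating: (w0,w2,w1), (w0,w2,w4), (w0,w3,w1), (w0,w3,w4), (w0,w5,w1), (w1,w2,w0), (w1,w3,w0), (w1,w5,w0), (w2,w0,w5), (w2,w1,w5), (w2,w3,w5), (w4,w1,w5), … and 8 more.
Total: 20.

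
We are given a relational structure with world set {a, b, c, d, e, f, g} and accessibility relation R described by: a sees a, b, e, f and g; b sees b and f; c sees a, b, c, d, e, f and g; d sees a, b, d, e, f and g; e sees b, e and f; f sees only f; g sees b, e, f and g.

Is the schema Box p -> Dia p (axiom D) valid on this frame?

Yes

The schema D characterises exactly the serial frames.
Serial: yes — every world has a successor (e.g. a R a).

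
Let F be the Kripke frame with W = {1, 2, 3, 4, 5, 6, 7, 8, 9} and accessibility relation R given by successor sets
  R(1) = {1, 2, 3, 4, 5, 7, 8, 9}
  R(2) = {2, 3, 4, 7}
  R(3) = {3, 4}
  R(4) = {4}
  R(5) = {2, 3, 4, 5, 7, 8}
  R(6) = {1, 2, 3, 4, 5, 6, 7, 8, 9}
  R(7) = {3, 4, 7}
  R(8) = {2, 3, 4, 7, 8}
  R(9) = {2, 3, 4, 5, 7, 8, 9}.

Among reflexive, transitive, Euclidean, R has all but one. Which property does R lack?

Reflexive: yes — every world is R-related to itself.
Transitive: yes — every two-step R-path is closed by a direct edge.
Euclidean: no — 1 R 2 and 1 R 5, but not 2 R 5.
Only Euclidean fails.

Euclidean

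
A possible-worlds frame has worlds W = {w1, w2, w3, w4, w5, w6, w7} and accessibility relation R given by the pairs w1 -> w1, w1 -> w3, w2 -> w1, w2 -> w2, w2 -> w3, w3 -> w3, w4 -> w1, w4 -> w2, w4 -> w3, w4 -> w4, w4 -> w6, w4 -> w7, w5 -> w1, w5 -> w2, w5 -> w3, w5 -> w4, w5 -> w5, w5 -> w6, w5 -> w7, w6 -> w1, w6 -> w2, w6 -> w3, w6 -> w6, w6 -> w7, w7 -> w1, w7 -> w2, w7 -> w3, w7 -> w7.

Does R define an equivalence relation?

No

Reflexive: yes — every world is R-related to itself.
Symmetric: no — w1 R w3 but not w3 R w1.
Transitive: yes — every two-step R-path is closed by a direct edge.
So R is not an equivalence relation.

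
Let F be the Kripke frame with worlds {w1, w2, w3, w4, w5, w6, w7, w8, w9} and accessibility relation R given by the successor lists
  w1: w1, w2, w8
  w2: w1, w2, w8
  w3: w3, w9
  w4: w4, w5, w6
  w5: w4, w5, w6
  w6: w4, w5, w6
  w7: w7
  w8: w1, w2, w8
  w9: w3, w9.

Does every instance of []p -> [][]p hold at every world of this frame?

The schema 4 characterises exactly the transitive frames.
Transitive: yes — every two-step R-path is closed by a direct edge.

Yes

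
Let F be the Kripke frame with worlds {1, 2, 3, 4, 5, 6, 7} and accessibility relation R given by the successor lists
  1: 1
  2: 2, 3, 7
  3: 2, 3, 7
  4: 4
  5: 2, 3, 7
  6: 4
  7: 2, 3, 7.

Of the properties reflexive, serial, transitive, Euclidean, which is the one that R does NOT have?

Reflexive: no — 5 is not related to itself.
Serial: yes — every world has a successor (e.g. 1 R 1).
Transitive: yes — every two-step R-path is closed by a direct edge.
Euclidean: yes — any two successors of a common world are R-related.
Only reflexive fails.

reflexive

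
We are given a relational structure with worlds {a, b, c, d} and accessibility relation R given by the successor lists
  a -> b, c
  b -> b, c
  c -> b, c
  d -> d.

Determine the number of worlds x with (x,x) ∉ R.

Enumerating: a.

1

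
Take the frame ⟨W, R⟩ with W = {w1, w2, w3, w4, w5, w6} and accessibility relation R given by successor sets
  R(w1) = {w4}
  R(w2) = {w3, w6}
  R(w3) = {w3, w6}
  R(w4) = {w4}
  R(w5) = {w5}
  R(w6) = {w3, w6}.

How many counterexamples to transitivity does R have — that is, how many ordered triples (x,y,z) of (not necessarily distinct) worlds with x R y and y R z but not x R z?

R is transitive; there are no such tuples.

0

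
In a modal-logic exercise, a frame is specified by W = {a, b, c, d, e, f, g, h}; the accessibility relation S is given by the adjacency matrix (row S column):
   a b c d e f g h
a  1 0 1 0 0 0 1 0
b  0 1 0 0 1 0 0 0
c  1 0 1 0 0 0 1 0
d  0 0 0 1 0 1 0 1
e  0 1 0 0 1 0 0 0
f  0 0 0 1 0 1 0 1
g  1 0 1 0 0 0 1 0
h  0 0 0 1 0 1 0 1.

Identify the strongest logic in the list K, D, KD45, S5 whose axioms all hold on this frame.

S5

Serial (axiom D): yes — every world has a successor (e.g. a S a).
Euclidean (axiom 5): yes — any two successors of a common world are S-related.
Transitive (axiom 4): yes — every two-step S-path is closed by a direct edge.
Reflexive (axiom T): yes — every world is S-related to itself.
So F validates K, D, KD45, S5. The strongest is S5.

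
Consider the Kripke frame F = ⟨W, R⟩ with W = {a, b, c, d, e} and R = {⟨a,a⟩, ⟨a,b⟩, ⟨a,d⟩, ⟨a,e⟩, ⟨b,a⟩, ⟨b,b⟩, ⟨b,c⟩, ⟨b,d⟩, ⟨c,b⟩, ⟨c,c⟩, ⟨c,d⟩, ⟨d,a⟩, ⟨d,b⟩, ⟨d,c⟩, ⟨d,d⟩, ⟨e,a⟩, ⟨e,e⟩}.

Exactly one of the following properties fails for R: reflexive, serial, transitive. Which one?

transitive

Reflexive: yes — every world is R-related to itself.
Serial: yes — every world has a successor (e.g. a R a).
Transitive: no — a R b and b R c, but not a R c.
Only transitive fails.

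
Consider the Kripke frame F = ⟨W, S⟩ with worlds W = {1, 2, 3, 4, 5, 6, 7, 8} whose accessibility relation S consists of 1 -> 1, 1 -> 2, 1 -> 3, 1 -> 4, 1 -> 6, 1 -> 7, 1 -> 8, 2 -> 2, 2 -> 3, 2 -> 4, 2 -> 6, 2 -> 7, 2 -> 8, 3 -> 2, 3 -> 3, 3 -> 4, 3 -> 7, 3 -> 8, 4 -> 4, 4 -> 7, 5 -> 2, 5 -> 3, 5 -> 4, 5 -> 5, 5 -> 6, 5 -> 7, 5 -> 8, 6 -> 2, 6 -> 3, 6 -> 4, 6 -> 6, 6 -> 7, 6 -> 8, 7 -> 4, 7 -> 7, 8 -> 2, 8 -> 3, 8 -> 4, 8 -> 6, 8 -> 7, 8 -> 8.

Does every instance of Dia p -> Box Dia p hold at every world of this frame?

Axiom 5 corresponds to the accessibility relation being Euclidean.
Euclidean: no — 1 S 3 and 1 S 6, but not 3 S 6.

No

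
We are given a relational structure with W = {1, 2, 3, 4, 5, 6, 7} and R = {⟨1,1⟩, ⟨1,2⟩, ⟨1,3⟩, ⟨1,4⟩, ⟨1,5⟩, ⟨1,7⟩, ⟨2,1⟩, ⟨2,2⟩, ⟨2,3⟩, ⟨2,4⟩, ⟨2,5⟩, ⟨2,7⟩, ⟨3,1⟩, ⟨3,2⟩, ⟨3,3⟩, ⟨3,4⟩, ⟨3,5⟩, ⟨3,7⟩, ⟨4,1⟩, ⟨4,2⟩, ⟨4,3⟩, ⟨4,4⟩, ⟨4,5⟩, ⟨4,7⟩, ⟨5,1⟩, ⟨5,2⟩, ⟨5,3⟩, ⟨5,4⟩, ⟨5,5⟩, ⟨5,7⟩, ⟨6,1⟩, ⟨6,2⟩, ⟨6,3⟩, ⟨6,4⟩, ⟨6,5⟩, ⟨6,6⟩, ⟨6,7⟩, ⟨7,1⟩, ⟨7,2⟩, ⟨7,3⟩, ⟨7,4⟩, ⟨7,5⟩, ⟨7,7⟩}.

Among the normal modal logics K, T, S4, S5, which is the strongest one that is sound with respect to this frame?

S4

Reflexive (axiom T): yes — every world is R-related to itself.
Transitive (axiom 4): yes — every two-step R-path is closed by a direct edge.
Euclidean (axiom 5): no — 6 R 1 and 6 R 6, but not 1 R 6.
So F validates K, T, S4; S5 would additionally require R to be Euclidean. The strongest is S4.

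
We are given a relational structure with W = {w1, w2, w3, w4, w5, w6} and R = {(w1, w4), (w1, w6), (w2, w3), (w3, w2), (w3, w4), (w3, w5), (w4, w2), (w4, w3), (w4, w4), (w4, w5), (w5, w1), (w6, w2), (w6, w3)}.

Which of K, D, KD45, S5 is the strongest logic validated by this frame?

D

Serial (axiom D): yes — every world has a successor (e.g. w1 R w4).
Euclidean (axiom 5): no — w1 R w4 and w1 R w6, but not w4 R w6.
Transitive (axiom 4): no — w1 R w4 and w4 R w2, but not w1 R w2.
Reflexive (axiom T): no — w1 is not related to itself.
So F validates K, D; KD45 would additionally require R to be Euclidean and transitive. The strongest is D.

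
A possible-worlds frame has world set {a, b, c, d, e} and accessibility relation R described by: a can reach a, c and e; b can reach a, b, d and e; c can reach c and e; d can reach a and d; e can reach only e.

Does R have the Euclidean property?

Euclidean: no — a R e and a R c, but not e R c.

No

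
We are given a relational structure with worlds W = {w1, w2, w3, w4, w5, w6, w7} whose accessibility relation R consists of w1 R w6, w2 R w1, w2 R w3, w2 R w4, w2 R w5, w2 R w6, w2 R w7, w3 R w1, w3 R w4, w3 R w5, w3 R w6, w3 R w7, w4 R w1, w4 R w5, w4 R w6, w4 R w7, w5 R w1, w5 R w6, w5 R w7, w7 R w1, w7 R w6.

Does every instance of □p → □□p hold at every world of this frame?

Yes

By correspondence theory, 4 is valid on a frame iff R is transitive.
Transitive: yes — every two-step R-path is closed by a direct edge.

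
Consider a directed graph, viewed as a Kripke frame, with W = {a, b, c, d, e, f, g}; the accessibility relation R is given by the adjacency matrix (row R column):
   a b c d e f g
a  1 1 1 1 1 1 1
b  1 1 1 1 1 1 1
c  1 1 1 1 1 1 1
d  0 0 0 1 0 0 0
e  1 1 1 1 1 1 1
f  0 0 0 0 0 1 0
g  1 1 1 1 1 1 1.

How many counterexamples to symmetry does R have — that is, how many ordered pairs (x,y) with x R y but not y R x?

Enumerating: (a,d), (a,f), (b,d), (b,f), (c,d), (c,f), (e,d), (e,f), (g,d), (g,f).

10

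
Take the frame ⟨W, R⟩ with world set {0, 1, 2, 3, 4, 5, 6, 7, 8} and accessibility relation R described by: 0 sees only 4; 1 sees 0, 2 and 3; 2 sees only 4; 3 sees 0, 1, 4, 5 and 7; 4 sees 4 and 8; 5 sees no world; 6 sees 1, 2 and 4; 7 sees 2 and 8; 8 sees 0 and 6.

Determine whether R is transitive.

Transitive: no — 0 R 4 and 4 R 8, but not 0 R 8.

No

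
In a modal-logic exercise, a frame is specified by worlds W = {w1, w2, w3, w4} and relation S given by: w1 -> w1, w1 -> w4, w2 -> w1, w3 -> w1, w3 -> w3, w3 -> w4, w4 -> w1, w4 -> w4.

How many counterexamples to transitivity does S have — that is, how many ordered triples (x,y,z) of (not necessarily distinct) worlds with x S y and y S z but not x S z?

1

Enumerating: (w2,w1,w4).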